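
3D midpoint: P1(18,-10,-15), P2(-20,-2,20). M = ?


Mx = (18- 20)/2 = -1.0000
My = (-10- 2)/2 = -6.0000
Mz = (-15+20)/2 = 2.5000

M = (-1.0000, -6.0000, 2.5000)


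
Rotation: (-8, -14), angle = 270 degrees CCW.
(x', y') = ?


cos(270) = 0, sin(270) = -1
x' = -8*0 + 14*(-1) = -14
y' = -8*(-1) - 14*0 = 8

(-14, 8)


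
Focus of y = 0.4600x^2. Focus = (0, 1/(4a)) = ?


a = 0.4600
4a = 1.8400
focus = (0, 1/1.8400) = (0, 0.5435)

Focus = (0, 0.5435)


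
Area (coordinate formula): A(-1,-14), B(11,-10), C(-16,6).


-1*(-10-6) = 16
11*(6+ 14) = 220
-16*(-14+ 10) = 64
sum = 300
Area = |300|/2 = 150.0000

150.0000 sq units


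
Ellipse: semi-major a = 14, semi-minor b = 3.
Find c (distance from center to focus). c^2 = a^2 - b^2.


c^2 = 14^2 - 3^2 = 196 - 9 = 187
c = sqrt(187) = 13.6748

c = 13.6748


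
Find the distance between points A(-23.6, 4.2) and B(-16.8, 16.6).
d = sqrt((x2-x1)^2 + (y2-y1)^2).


dx = -16.8 + 23.6 = 6.8
dy = 16.6 - 4.2 = 12.4
d = sqrt(46.24 + 153.76) = sqrt(200) = 14.1421

14.1421


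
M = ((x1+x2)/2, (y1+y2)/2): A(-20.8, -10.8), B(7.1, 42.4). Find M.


Mx = (-20.8 + 7.1)/2 = -13.7/2 = -6.8500
My = (-10.8 + 42.4)/2 = 31.6/2 = 15.8000

(-6.8500, 15.8000)


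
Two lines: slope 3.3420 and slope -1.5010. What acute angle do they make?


m1-m2 = 4.843
1+m1*m2 = -4.016342
tan(theta) = |4.843/(-4.016342)| = 1.205824
theta = arctan(|4.843/(-4.016342)|) = 50.3308 degrees (acute angle)

50.3308 degrees


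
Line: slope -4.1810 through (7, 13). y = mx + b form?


y - 13 = -4.1810(x - 7)
y = -4.1810x + 13 + 4.1810*7
y = -4.1810x + 42.2670

y = -4.1810x + 42.2670


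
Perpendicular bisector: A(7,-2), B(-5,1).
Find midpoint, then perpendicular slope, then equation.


Midpoint = (1, -0.5)
Slope of AB = dy/dx = 3/(-12) = -0.2500
Perp slope = -dx/dy = 12/3 = 4.0000
b = My - (perp slope)*Mx = -0.5 + (-12*1)/3 = -0.5 - 4.0000 = -4.5000

y = 4.0000x - 4.5000


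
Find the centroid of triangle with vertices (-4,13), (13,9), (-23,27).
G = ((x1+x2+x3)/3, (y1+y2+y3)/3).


Gx = (-4+13- 23)/3 = -14/3 = -4.6667
Gy = (13+9+27)/3 = 49/3 = 16.3333

G = (-4.6667, 16.3333)


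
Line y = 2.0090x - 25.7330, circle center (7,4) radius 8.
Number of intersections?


Substitute y = 2.0090x - 25.7330: (x-7)^2 + (2.0090x- 25.7330-4)^2 = 64
Expand to Ax^2 + Bx + C = 0, where b-k = -29.733
A = 1+m^2 = 5.036081
B = 2(m(b-k) - h) = 2(2.0090*(-29.733) - 7) = -133.467194
C = h^2 + (b-k)^2 - r^2 = 49 + 884.051289 - 64 = 869.051289
disc = B^2-4AC = 17813.4919 - 17506.4507 = 307.0412
disc > 0

2 intersection points


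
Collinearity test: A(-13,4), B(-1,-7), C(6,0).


-13*(-7-0) - 1*(0-4) + 6*(4+ 7)
= 91 + 4 + 66 = 161

No, not collinear (determinant = 161)


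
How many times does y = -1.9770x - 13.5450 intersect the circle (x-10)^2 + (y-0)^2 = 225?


Substitute y = -1.9770x - 13.5450: (x-10)^2 + (-1.9770x- 13.5450-0)^2 = 225
Expand to Ax^2 + Bx + C = 0, where b-k = -13.545
A = 1+m^2 = 4.908529
B = 2(m(b-k) - h) = 2(-1.9770*(-13.545) - 10) = 33.55693
C = h^2 + (b-k)^2 - r^2 = 100 + 183.467025 - 225 = 58.467025
disc = B^2-4AC = 1126.0676 - 1147.9484 = -21.8808
disc < 0

0 intersection points


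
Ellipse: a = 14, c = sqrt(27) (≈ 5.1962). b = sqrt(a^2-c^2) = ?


b^2 = 14^2 - (sqrt(27))^2 = 196 - 27 = 169
b = sqrt(169) = 13

b = 13


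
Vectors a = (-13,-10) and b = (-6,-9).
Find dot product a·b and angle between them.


a·b = -13*(-6) - 10*(-9) = 78 + 90 = 168
|a| = sqrt(169+100) = 16.4012
|b| = sqrt(36+81) = 10.8167
cos(theta) = 168/(sqrt(269)*sqrt(117)) = 168/sqrt(31473) = 0.946979
theta = arccos(168/sqrt(31473)) = 18.7413 degrees

a·b = 168, theta = 18.7413 deg


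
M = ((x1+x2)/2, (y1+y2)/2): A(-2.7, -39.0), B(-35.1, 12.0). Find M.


Mx = (-2.7 - 35.1)/2 = -37.8/2 = -18.9000
My = (-39.0 + 12.0)/2 = -27.0/2 = -13.5000

(-18.9000, -13.5000)


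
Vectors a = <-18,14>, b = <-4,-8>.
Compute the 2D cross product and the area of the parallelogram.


cross = -18*(-8) - 14*(-4) = 144 + 56 = 200
Parallelogram area = |200| = 200

cross = 200, parallelogram area = 200


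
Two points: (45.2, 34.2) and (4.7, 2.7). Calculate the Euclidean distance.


dx = 4.7 - 45.2 = -40.5
dy = 2.7 - 34.2 = -31.5
d = sqrt(1640.25 + 992.25) = sqrt(2632.5) = 51.3079

51.3079


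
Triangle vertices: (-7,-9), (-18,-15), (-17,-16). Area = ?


-7*(-15+ 16) = -7
-18*(-16+ 9) = 126
-17*(-9+ 15) = -102
sum = 17
Area = |17|/2 = 8.5000

8.5000 sq units


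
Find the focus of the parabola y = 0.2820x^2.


a = 0.2820
4a = 1.1280
focus = (0, 1/1.1280) = (0, 0.8865)

Focus = (0, 0.8865)


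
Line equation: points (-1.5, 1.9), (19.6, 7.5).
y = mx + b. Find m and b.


m = (5.6)/(21.1) = 0.2654
b = y1 - m*x1 = 1.9 - (5.6*(-1.5))/(21.1) = 1.9 + 0.3981 = 2.2981

y = 0.2654x + 2.2981


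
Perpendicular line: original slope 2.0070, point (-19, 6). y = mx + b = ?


Perpendicular slope = -1/m1 = -1/2.0070 = -0.4983
b2 = y0 - m2*x0 = 6 - 19/2.0070 = 6 - 9.4669 = -3.4669

y = -0.4983x - 3.4669


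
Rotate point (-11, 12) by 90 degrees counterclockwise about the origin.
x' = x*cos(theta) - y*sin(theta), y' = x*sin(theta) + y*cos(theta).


cos(90) = 0, sin(90) = 1
x' = -11*0 - 12*1 = -12
y' = -11*1 + 12*0 = -11

(-12, -11)


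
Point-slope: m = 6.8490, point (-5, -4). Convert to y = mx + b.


y + 4 = 6.8490(x + 5)
y = 6.8490x - 4 - 6.8490*(-5)
y = 6.8490x + 30.2450

y = 6.8490x + 30.2450


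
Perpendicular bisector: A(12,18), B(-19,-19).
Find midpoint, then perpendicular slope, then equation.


Midpoint = (-3.5, -0.5)
Slope of AB = dy/dx = -37/(-31) = 1.1935
Perp slope = -dx/dy = -31/37 = -0.8378
b = My - (perp slope)*Mx = -0.5 + (-31*(-3.5))/(-37) = -0.5 - 2.9324 = -3.4324

y = -0.8378x - 3.4324


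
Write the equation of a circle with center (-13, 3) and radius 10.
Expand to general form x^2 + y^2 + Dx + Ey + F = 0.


(x+ 13)^2 + (y-3)^2 = 10^2
D = -2h = 26, E = -2k = -6
F = h^2+k^2-r^2 = 169+9-100 = 78

x^2 + y^2 + 26x - 6y + 78 = 0


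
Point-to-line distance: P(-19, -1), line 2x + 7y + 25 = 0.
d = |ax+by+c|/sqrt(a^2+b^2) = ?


|2*(-19) + 7*(-1) + 25| = |-20| = 20
sqrt(4 + 49) = sqrt(53) = 7.2801
d = 20/sqrt(53) = 2.7472

2.7472


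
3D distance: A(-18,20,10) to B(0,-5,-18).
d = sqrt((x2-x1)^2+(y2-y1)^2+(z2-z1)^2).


dx=18, dy=-25, dz=-28
d = sqrt(324+625+784) = sqrt(1733) = 41.6293

41.6293


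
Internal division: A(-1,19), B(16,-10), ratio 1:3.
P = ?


Px = (1*16 + 3*(-1))/4 = 13/4 = 3.2500
Py = (1*(-10) + 3*19)/4 = 47/4 = 11.7500

P = (3.2500, 11.7500)


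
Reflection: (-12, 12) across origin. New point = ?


Reflection rule for origin: (-x, -y)
(-12, 12) -> (12, -12)

(12, -12)


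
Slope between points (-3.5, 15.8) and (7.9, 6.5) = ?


dy = 6.5 - 15.8 = -9.3
dx = 7.9 + 3.5 = 11.4
m = -9.3/11.4 = -0.8158

m = -0.8158


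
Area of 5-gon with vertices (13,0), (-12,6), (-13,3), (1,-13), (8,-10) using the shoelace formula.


sum(xi*y_{i+1}) = 13*6 - 12*3 - 13*(-13) + 1*(-10) + 8*0 = 201
sum(yi*x_{i+1}) = 0*(-12) + 6*(-13) + 3*1 - 13*8 - 10*13 = -309
Area = |201 + 309|/2 = 510/2 = 255.0000

255.0000 sq units


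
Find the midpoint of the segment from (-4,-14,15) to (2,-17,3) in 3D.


Mx = (-4+2)/2 = -1.0000
My = (-14- 17)/2 = -15.5000
Mz = (15+3)/2 = 9.0000

M = (-1.0000, -15.5000, 9.0000)


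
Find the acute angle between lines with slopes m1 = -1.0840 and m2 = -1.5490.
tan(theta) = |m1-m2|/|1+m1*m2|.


m1-m2 = 0.465
1+m1*m2 = 2.679116
tan(theta) = |0.465/2.679116| = 0.173565
theta = arctan(|0.465/2.679116|) = 9.8464 degrees (acute angle)

9.8464 degrees


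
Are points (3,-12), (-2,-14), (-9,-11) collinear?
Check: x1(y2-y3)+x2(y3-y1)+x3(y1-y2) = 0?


3*(-14+ 11) - 2*(-11+ 12) - 9*(-12+ 14)
= -9 - 2 - 18 = -29

No, not collinear (determinant = -29)


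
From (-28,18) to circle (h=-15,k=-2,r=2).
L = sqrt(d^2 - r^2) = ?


d = sqrt((-28+ 15)^2 + (18+ 2)^2) = sqrt(169+400) = 23.8537
L = sqrt(569.0000 - 4) = sqrt(565.0000) = 23.7697

23.7697


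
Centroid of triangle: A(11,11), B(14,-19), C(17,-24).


Gx = (11+14+17)/3 = 42/3 = 14.0000
Gy = (11- 19- 24)/3 = -32/3 = -10.6667

G = (14.0000, -10.6667)


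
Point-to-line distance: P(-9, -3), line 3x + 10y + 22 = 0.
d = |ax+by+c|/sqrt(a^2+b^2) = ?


|3*(-9) + 10*(-3) + 22| = |-35| = 35
sqrt(9 + 100) = sqrt(109) = 10.4403
d = 35/sqrt(109) = 3.3524

3.3524


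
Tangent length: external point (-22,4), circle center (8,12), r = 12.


d = sqrt((-22-8)^2 + (4-12)^2) = sqrt(900+64) = 31.0483
L = sqrt(964.0000 - 144) = sqrt(820.0000) = 28.6356

28.6356


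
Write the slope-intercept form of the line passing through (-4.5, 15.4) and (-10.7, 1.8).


m = (-13.6)/(-6.2) = 2.1935
b = y1 - m*x1 = 15.4 - (-13.6*(-4.5))/(-6.2) = 15.4 + 9.8710 = 25.2710

y = 2.1935x + 25.2710


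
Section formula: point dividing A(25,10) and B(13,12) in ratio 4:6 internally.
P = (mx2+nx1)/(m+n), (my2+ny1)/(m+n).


Px = (4*13 + 6*25)/10 = 202/10 = 20.2000
Py = (4*12 + 6*10)/10 = 108/10 = 10.8000

P = (20.2000, 10.8000)


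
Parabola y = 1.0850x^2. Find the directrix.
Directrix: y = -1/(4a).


a = 1.0850
1/(4a) = 0.2304
directrix: y = -0.2304 = -0.2304

y = -0.2304


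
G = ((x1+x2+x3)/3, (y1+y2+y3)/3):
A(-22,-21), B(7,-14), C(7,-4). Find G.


Gx = (-22+7+7)/3 = -8/3 = -2.6667
Gy = (-21- 14- 4)/3 = -39/3 = -13.0000

G = (-2.6667, -13.0000)


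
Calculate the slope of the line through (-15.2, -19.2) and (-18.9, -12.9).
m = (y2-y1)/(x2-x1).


dy = -12.9 + 19.2 = 6.3
dx = -18.9 + 15.2 = -3.7
m = 6.3/(-3.7) = -1.7027

m = -1.7027


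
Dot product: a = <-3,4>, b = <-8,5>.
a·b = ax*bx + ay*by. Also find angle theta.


a·b = -3*(-8) + 4*5 = 24 + 20 = 44
|a| = sqrt(9+16) = 5.0000
|b| = sqrt(64+25) = 9.4340
cos(theta) = 44/(sqrt(25)*sqrt(89)) = 44/sqrt(2225) = 0.932798
theta = arccos(44/sqrt(2225)) = 21.1247 degrees

a·b = 44, theta = 21.1247 deg


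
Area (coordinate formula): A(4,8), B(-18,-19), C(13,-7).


4*(-19+ 7) = -48
-18*(-7-8) = 270
13*(8+ 19) = 351
sum = 573
Area = |573|/2 = 286.5000

286.5000 sq units


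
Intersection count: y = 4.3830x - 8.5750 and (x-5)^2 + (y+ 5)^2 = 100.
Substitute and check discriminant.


Substitute y = 4.3830x - 8.5750: (x-5)^2 + (4.3830x- 8.5750+ 5)^2 = 100
Expand to Ax^2 + Bx + C = 0, where b-k = -3.575
A = 1+m^2 = 20.210689
B = 2(m(b-k) - h) = 2(4.3830*(-3.575) - 5) = -41.33845
C = h^2 + (b-k)^2 - r^2 = 25 + 12.780625 - 100 = -62.219375
disc = B^2-4AC = 1708.8674 + 5029.9858 = 6738.8532
disc > 0

2 intersection points


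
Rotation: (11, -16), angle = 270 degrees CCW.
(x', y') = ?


cos(270) = 0, sin(270) = -1
x' = 11*0 + 16*(-1) = -16
y' = 11*(-1) - 16*0 = -11

(-16, -11)


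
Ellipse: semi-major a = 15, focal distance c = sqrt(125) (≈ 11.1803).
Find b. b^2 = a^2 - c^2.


b^2 = 15^2 - (sqrt(125))^2 = 225 - 125 = 100
b = sqrt(100) = 10

b = 10


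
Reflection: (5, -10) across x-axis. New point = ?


Reflection rule for x-axis: (x, -y)
(5, -10) -> (5, 10)

(5, 10)


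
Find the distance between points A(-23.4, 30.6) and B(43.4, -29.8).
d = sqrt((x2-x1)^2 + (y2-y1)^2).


dx = 43.4 + 23.4 = 66.8
dy = -29.8 - 30.6 = -60.4
d = sqrt(4462.24 + 3648.16) = sqrt(8110.4) = 90.0578

90.0578


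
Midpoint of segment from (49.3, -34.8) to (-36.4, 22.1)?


Mx = (49.3 - 36.4)/2 = 12.9/2 = 6.4500
My = (-34.8 + 22.1)/2 = -12.7/2 = -6.3500

(6.4500, -6.3500)


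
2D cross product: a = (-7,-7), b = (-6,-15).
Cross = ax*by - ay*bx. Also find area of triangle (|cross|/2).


cross = -7*(-15) + 7*(-6) = 105 - 42 = 63
Triangle area = |63|/2 = 63/2 = 31.5000

cross = 63, triangle area = 31.5000


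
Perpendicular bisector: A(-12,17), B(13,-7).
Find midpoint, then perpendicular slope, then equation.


Midpoint = (0.5, 5)
Slope of AB = dy/dx = -24/25 = -0.9600
Perp slope = -dx/dy = 25/24 = 1.0417
b = My - (perp slope)*Mx = 5 + (25*0.5)/(-24) = 5 - 0.5208 = 4.4792

y = 1.0417x + 4.4792


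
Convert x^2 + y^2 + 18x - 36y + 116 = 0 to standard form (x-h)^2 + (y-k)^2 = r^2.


h = -D/2 = -18/2 = -9
k = -E/2 = 36/2 = 18
r^2 = h^2 + k^2 - F = 81 + 324 - 116 = 289
r = 17

Center (-9, 18), radius = 17


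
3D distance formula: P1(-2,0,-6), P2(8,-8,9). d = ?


dx=10, dy=-8, dz=15
d = sqrt(100+64+225) = sqrt(389) = 19.7231

19.7231


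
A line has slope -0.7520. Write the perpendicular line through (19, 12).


Perpendicular slope = -1/m1 = -1/(-0.7520) = 1.3298
b2 = y0 - m2*x0 = 12 + 19/(-0.7520) = 12 - 25.2660 = -13.2660

y = 1.3298x - 13.2660


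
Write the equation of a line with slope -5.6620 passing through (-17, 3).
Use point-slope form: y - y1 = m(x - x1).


y - 3 = -5.6620(x + 17)
y = -5.6620x + 3 + 5.6620*(-17)
y = -5.6620x - 93.2540

y = -5.6620x - 93.2540


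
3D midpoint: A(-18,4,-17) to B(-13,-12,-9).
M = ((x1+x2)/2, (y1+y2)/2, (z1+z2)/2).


Mx = (-18- 13)/2 = -15.5000
My = (4- 12)/2 = -4.0000
Mz = (-17- 9)/2 = -13.0000

M = (-15.5000, -4.0000, -13.0000)


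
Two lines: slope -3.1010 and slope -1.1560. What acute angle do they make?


m1-m2 = -1.945
1+m1*m2 = 4.584756
tan(theta) = |-1.945/4.584756| = 0.424232
theta = arctan(|-1.945/4.584756|) = 22.9882 degrees (acute angle)

22.9882 degrees


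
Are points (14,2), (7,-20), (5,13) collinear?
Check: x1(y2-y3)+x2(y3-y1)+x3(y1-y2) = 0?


14*(-20-13) + 7*(13-2) + 5*(2+ 20)
= -462 + 77 + 110 = -275

No, not collinear (determinant = -275)


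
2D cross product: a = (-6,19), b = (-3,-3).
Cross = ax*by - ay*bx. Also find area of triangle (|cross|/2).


cross = -6*(-3) - 19*(-3) = 18 + 57 = 75
Triangle area = |75|/2 = 75/2 = 37.5000

cross = 75, triangle area = 37.5000


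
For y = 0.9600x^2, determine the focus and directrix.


a = 0.9600
1/(4a) = 0.2604
Focus = (0, 0.2604)
Directrix: y = -0.2604

Focus = (0, 0.2604), Directrix: y = -0.2604


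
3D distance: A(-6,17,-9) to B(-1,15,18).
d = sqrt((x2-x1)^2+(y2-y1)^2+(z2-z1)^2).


dx=5, dy=-2, dz=27
d = sqrt(25+4+729) = sqrt(758) = 27.5318

27.5318


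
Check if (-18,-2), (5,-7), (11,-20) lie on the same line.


-18*(-7+ 20) + 5*(-20+ 2) + 11*(-2+ 7)
= -234 - 90 + 55 = -269

No, not collinear (determinant = -269)


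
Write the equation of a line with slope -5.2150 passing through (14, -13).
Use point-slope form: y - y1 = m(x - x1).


y + 13 = -5.2150(x - 14)
y = -5.2150x - 13 + 5.2150*14
y = -5.2150x + 60.0100

y = -5.2150x + 60.0100


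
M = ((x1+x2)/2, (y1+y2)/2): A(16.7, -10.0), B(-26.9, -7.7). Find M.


Mx = (16.7 - 26.9)/2 = -10.2/2 = -5.1000
My = (-10.0 - 7.7)/2 = -17.7/2 = -8.8500

(-5.1000, -8.8500)


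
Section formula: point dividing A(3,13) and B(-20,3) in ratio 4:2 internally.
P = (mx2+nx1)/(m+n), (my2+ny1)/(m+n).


Px = (4*(-20) + 2*3)/6 = -74/6 = -12.3333
Py = (4*3 + 2*13)/6 = 38/6 = 6.3333

P = (-12.3333, 6.3333)


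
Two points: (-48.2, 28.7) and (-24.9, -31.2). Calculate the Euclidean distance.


dx = -24.9 + 48.2 = 23.3
dy = -31.2 - 28.7 = -59.9
d = sqrt(542.89 + 3588.01) = sqrt(4130.9) = 64.2721

64.2721


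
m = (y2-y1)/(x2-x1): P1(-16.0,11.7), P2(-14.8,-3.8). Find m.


dy = -3.8 - 11.7 = -15.5
dx = -14.8 + 16.0 = 1.2
m = -15.5/1.2 = -12.9167

m = -12.9167


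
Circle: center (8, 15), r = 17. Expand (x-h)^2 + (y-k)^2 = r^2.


(x-8)^2 + (y-15)^2 = 17^2
D = -2h = -16, E = -2k = -30
F = h^2+k^2-r^2 = 64+225-289 = 0

x^2 + y^2 - 16x - 30y = 0


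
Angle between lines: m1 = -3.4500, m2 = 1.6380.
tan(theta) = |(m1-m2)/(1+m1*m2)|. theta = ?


m1-m2 = -5.088
1+m1*m2 = -4.6511
tan(theta) = |-5.088/(-4.6511)| = 1.093935
theta = arctan(|-5.088/(-4.6511)|) = 47.5686 degrees (acute angle)

47.5686 degrees


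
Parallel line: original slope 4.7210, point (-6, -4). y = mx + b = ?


Parallel lines have equal slopes.
m2 = 4.7210
b2 = -4 - 4.7210*(-6) = 24.3260

y = 4.7210x + 24.3260


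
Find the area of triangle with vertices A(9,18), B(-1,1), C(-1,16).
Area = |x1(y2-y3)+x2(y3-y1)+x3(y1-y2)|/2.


9*(1-16) = -135
-1*(16-18) = 2
-1*(18-1) = -17
sum = -150
Area = |-150|/2 = 75.0000

75.0000 sq units


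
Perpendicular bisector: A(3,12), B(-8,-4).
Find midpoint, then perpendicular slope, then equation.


Midpoint = (-2.5, 4)
Slope of AB = dy/dx = -16/(-11) = 1.4545
Perp slope = -dx/dy = -11/16 = -0.6875
b = My - (perp slope)*Mx = 4 + (-11*(-2.5))/(-16) = 4 - 1.7188 = 2.2812

y = -0.6875x + 2.2812


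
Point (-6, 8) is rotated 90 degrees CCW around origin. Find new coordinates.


cos(90) = 0, sin(90) = 1
x' = -6*0 - 8*1 = -8
y' = -6*1 + 8*0 = -6

(-8, -6)


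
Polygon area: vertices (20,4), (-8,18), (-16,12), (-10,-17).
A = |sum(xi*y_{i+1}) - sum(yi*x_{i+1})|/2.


sum(xi*y_{i+1}) = 20*18 - 8*12 - 16*(-17) - 10*4 = 496
sum(yi*x_{i+1}) = 4*(-8) + 18*(-16) + 12*(-10) - 17*20 = -780
Area = |496 + 780|/2 = 1276/2 = 638.0000

638.0000 sq units


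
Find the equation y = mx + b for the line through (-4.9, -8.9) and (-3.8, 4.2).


m = (13.1)/(1.1) = 11.9091
b = y1 - m*x1 = -8.9 - (13.1*(-4.9))/(1.1) = -8.9 + 58.3545 = 49.4545

y = 11.9091x + 49.4545


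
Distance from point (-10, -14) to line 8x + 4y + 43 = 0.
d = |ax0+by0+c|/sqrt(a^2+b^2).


|8*(-10) + 4*(-14) + 43| = |-93| = 93
sqrt(64 + 16) = sqrt(80) = 8.9443
d = 93/sqrt(80) = 10.3977

10.3977


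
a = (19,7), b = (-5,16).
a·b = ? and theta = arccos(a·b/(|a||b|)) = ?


a·b = 19*(-5) + 7*16 = -95 + 112 = 17
|a| = sqrt(361+49) = 20.2485
|b| = sqrt(25+256) = 16.7631
cos(theta) = 17/(sqrt(410)*sqrt(281)) = 17/sqrt(115210) = 0.050085
theta = arccos(17/sqrt(115210)) = 87.1292 degrees

a·b = 17, theta = 87.1292 deg


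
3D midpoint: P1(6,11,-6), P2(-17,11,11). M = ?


Mx = (6- 17)/2 = -5.5000
My = (11+11)/2 = 11.0000
Mz = (-6+11)/2 = 2.5000

M = (-5.5000, 11.0000, 2.5000)


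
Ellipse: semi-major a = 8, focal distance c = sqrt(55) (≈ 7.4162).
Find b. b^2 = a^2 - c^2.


b^2 = 8^2 - (sqrt(55))^2 = 64 - 55 = 9
b = sqrt(9) = 3

b = 3


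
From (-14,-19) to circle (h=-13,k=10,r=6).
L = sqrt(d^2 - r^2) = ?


d = sqrt((-14+ 13)^2 + (-19-10)^2) = sqrt(1+841) = 29.0172
L = sqrt(842.0000 - 36) = sqrt(806.0000) = 28.3901

28.3901


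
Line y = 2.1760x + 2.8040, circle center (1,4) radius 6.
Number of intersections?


Substitute y = 2.1760x + 2.8040: (x-1)^2 + (2.1760x+2.8040-4)^2 = 36
Expand to Ax^2 + Bx + C = 0, where b-k = -1.196
A = 1+m^2 = 5.734976
B = 2(m(b-k) - h) = 2(2.1760*(-1.196) - 1) = -7.204992
C = h^2 + (b-k)^2 - r^2 = 1 + 1.430416 - 36 = -33.569584
disc = B^2-4AC = 51.9119 + 770.0830 = 821.9949
disc > 0

2 intersection points


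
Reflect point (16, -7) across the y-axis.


Reflection rule for y-axis: (-x, y)
(16, -7) -> (-16, -7)

(-16, -7)


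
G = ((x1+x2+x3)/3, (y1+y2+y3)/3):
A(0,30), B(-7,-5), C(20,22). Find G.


Gx = (0- 7+20)/3 = 13/3 = 4.3333
Gy = (30- 5+22)/3 = 47/3 = 15.6667

G = (4.3333, 15.6667)


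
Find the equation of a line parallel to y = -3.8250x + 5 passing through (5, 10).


Parallel lines have equal slopes.
m2 = -3.8250
b2 = 10 + 3.8250*5 = 29.1250

y = -3.8250x + 29.1250


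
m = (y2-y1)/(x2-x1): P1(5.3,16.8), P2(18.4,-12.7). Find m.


dy = -12.7 - 16.8 = -29.5
dx = 18.4 - 5.3 = 13.1
m = -29.5/13.1 = -2.2519

m = -2.2519


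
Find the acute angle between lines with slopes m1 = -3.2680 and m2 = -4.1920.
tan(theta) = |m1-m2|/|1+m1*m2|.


m1-m2 = 0.924
1+m1*m2 = 14.699456
tan(theta) = |0.924/14.699456| = 0.062859
theta = arctan(|0.924/14.699456|) = 3.5968 degrees (acute angle)

3.5968 degrees


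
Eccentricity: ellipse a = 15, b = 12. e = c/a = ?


c = sqrt(225-144) = sqrt(81) = 9.0000
e = c/a = 9/15 = 0.6000

e = 0.6000


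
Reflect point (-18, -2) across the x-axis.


Reflection rule for x-axis: (x, -y)
(-18, -2) -> (-18, 2)

(-18, 2)


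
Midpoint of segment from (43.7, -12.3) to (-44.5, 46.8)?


Mx = (43.7 - 44.5)/2 = -0.8/2 = -0.4000
My = (-12.3 + 46.8)/2 = 34.5/2 = 17.2500

(-0.4000, 17.2500)


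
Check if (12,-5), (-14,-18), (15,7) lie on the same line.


12*(-18-7) - 14*(7+ 5) + 15*(-5+ 18)
= -300 - 168 + 195 = -273

No, not collinear (determinant = -273)


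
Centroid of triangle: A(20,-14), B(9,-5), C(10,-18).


Gx = (20+9+10)/3 = 39/3 = 13.0000
Gy = (-14- 5- 18)/3 = -37/3 = -12.3333

G = (13.0000, -12.3333)


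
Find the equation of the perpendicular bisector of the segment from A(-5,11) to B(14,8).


Midpoint = (4.5, 9.5)
Slope of AB = dy/dx = -3/19 = -0.1579
Perp slope = -dx/dy = 19/3 = 6.3333
b = My - (perp slope)*Mx = 9.5 + (19*4.5)/(-3) = 9.5 - 28.5000 = -19.0000

y = 6.3333x - 19.0000


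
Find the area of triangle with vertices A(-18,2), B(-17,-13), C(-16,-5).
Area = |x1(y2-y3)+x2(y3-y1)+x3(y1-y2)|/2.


-18*(-13+ 5) = 144
-17*(-5-2) = 119
-16*(2+ 13) = -240
sum = 23
Area = |23|/2 = 11.5000

11.5000 sq units


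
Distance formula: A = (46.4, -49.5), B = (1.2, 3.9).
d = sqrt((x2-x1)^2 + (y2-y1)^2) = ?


dx = 1.2 - 46.4 = -45.2
dy = 3.9 + 49.5 = 53.4
d = sqrt(2043.04 + 2851.56) = sqrt(4894.6) = 69.9614

69.9614


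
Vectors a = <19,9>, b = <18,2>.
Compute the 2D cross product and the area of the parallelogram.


cross = 19*2 - 9*18 = 38 - 162 = -124
Parallelogram area = |-124| = 124

cross = -124, parallelogram area = 124


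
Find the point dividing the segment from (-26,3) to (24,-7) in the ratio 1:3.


Px = (1*24 + 3*(-26))/4 = -54/4 = -13.5000
Py = (1*(-7) + 3*3)/4 = 2/4 = 0.5000

P = (-13.5000, 0.5000)


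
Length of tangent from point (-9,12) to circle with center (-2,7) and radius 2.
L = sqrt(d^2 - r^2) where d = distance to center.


d = sqrt((-9+ 2)^2 + (12-7)^2) = sqrt(49+25) = 8.6023
L = sqrt(74.0000 - 4) = sqrt(70.0000) = 8.3666

8.3666


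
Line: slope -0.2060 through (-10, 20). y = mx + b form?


y - 20 = -0.2060(x + 10)
y = -0.2060x + 20 + 0.2060*(-10)
y = -0.2060x + 17.9400

y = -0.2060x + 17.9400


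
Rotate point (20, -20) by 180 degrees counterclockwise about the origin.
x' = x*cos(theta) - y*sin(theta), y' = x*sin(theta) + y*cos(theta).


cos(180) = -1, sin(180) = 0
x' = 20*(-1) + 20*0 = -20
y' = 20*0 - 20*(-1) = 20

(-20, 20)


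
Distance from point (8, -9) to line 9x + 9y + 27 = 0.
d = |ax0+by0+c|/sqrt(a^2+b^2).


|9*8 + 9*(-9) + 27| = |18| = 18
sqrt(81 + 81) = sqrt(162) = 12.7279
d = 18/sqrt(162) = 1.4142

1.4142


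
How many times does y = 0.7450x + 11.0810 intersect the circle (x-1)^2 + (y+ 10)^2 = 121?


Substitute y = 0.7450x + 11.0810: (x-1)^2 + (0.7450x+11.0810+ 10)^2 = 121
Expand to Ax^2 + Bx + C = 0, where b-k = 21.081
A = 1+m^2 = 1.555025
B = 2(m(b-k) - h) = 2(0.7450*21.081 - 1) = 29.41069
C = h^2 + (b-k)^2 - r^2 = 1 + 444.408561 - 121 = 324.408561
disc = B^2-4AC = 864.9887 - 2017.8537 = -1152.8650
disc < 0

0 intersection points


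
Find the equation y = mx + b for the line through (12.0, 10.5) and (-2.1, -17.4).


m = (-27.9)/(-14.1) = 1.9787
b = y1 - m*x1 = 10.5 - (-27.9*12.0)/(-14.1) = 10.5 - 23.7447 = -13.2447

y = 1.9787x - 13.2447


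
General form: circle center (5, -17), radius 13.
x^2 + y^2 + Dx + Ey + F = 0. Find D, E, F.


(x-5)^2 + (y+ 17)^2 = 13^2
D = -2h = -10, E = -2k = 34
F = h^2+k^2-r^2 = 25+289-169 = 145

D = -10, E = 34, F = 145


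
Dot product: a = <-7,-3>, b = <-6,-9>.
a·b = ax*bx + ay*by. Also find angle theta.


a·b = -7*(-6) - 3*(-9) = 42 + 27 = 69
|a| = sqrt(49+9) = 7.6158
|b| = sqrt(36+81) = 10.8167
cos(theta) = 69/(sqrt(58)*sqrt(117)) = 69/sqrt(6786) = 0.837611
theta = arccos(69/sqrt(6786)) = 33.1113 degrees

a·b = 69, theta = 33.1113 deg


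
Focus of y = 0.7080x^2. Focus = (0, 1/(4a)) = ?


a = 0.7080
4a = 2.8320
focus = (0, 1/2.8320) = (0, 0.3531)

Focus = (0, 0.3531)


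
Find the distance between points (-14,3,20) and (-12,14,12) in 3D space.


dx=2, dy=11, dz=-8
d = sqrt(4+121+64) = sqrt(189) = 13.7477

13.7477


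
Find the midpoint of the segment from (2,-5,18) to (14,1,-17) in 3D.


Mx = (2+14)/2 = 8.0000
My = (-5+1)/2 = -2.0000
Mz = (18- 17)/2 = 0.5000

M = (8.0000, -2.0000, 0.5000)


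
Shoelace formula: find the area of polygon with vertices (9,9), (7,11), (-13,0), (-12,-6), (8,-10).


sum(xi*y_{i+1}) = 9*11 + 7*0 - 13*(-6) - 12*(-10) + 8*9 = 369
sum(yi*x_{i+1}) = 9*7 + 11*(-13) + 0*(-12) - 6*8 - 10*9 = -218
Area = |369 + 218|/2 = 587/2 = 293.5000

293.5000 sq units


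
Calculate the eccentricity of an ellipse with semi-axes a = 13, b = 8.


c = sqrt(169-64) = sqrt(105) = 10.2470
e = c/a = sqrt(105)/13 = 0.7882

e = 0.7882


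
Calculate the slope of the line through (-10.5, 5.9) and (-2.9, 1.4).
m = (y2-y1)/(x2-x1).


dy = 1.4 - 5.9 = -4.5
dx = -2.9 + 10.5 = 7.6
m = -4.5/7.6 = -0.5921

m = -0.5921


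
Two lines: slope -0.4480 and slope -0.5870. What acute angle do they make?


m1-m2 = 0.139
1+m1*m2 = 1.262976
tan(theta) = |0.139/1.262976| = 0.110058
theta = arctan(|0.139/1.262976|) = 6.2806 degrees (acute angle)

6.2806 degrees


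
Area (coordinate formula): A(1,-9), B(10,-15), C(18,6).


1*(-15-6) = -21
10*(6+ 9) = 150
18*(-9+ 15) = 108
sum = 237
Area = |237|/2 = 118.5000

118.5000 sq units


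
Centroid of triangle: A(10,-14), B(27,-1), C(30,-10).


Gx = (10+27+30)/3 = 67/3 = 22.3333
Gy = (-14- 1- 10)/3 = -25/3 = -8.3333

G = (22.3333, -8.3333)


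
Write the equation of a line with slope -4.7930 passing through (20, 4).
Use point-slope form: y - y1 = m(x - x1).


y - 4 = -4.7930(x - 20)
y = -4.7930x + 4 + 4.7930*20
y = -4.7930x + 99.8600

y = -4.7930x + 99.8600


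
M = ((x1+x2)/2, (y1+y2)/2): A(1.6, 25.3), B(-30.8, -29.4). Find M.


Mx = (1.6 - 30.8)/2 = -29.2/2 = -14.6000
My = (25.3 - 29.4)/2 = -4.1/2 = -2.0500

(-14.6000, -2.0500)


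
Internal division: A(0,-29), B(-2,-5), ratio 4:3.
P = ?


Px = (4*(-2) + 3*0)/7 = -8/7 = -1.1429
Py = (4*(-5) + 3*(-29))/7 = -107/7 = -15.2857

P = (-1.1429, -15.2857)


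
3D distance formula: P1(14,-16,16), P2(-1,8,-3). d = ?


dx=-15, dy=24, dz=-19
d = sqrt(225+576+361) = sqrt(1162) = 34.0881

34.0881


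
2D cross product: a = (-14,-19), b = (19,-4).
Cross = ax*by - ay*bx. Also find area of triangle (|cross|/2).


cross = -14*(-4) + 19*19 = 56 + 361 = 417
Triangle area = |417|/2 = 417/2 = 208.5000

cross = 417, triangle area = 208.5000


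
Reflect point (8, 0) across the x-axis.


Reflection rule for x-axis: (x, -y)
(8, 0) -> (8, 0)

(8, 0)


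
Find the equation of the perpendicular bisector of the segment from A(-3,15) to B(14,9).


Midpoint = (5.5, 12)
Slope of AB = dy/dx = -6/17 = -0.3529
Perp slope = -dx/dy = 17/6 = 2.8333
b = My - (perp slope)*Mx = 12 + (17*5.5)/(-6) = 12 - 15.5833 = -3.5833

y = 2.8333x - 3.5833


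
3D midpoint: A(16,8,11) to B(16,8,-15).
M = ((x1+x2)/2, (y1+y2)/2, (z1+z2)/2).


Mx = (16+16)/2 = 16.0000
My = (8+8)/2 = 8.0000
Mz = (11- 15)/2 = -2.0000

M = (16.0000, 8.0000, -2.0000)


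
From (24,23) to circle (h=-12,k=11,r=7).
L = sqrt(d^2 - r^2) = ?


d = sqrt((24+ 12)^2 + (23-11)^2) = sqrt(1296+144) = 37.9473
L = sqrt(1440.0000 - 49) = sqrt(1391.0000) = 37.2961

37.2961


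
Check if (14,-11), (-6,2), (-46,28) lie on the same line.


14*(2-28) - 6*(28+ 11) - 46*(-11-2)
= -364 - 234 + 598 = 0

Yes, collinear (determinant = 0)


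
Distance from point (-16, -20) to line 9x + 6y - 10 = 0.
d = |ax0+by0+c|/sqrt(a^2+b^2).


|9*(-16) + 6*(-20) - 10| = |-274| = 274
sqrt(81 + 36) = sqrt(117) = 10.8167
d = 274/sqrt(117) = 25.3313

25.3313


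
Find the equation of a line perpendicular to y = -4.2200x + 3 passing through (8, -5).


Perpendicular slope = -1/m1 = -1/(-4.2200) = 0.2370
b2 = y0 - m2*x0 = -5 + 8/(-4.2200) = -5 - 1.8957 = -6.8957

y = 0.2370x - 6.8957


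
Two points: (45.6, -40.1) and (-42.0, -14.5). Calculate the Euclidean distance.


dx = -42.0 - 45.6 = -87.6
dy = -14.5 + 40.1 = 25.6
d = sqrt(7673.76 + 655.36) = sqrt(8329.12) = 91.2640

91.2640


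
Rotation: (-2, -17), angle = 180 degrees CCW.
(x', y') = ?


cos(180) = -1, sin(180) = 0
x' = -2*(-1) + 17*0 = 2
y' = -2*0 - 17*(-1) = 17

(2, 17)


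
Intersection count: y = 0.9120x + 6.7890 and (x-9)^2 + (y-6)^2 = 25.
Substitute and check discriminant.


Substitute y = 0.9120x + 6.7890: (x-9)^2 + (0.9120x+6.7890-6)^2 = 25
Expand to Ax^2 + Bx + C = 0, where b-k = 0.789
A = 1+m^2 = 1.831744
B = 2(m(b-k) - h) = 2(0.9120*0.789 - 9) = -16.560864
C = h^2 + (b-k)^2 - r^2 = 81 + 0.622521 - 25 = 56.622521
disc = B^2-4AC = 274.2622 - 414.8719 = -140.6097
disc < 0

0 intersection points


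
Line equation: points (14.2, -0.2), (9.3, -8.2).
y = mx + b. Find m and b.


m = (-8)/(-4.9) = 1.6327
b = y1 - m*x1 = -0.2 - (-8*14.2)/(-4.9) = -0.2 - 23.1837 = -23.3837

y = 1.6327x - 23.3837


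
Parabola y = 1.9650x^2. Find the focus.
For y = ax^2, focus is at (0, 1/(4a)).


a = 1.9650
4a = 7.8600
focus = (0, 1/7.8600) = (0, 0.1272)

Focus = (0, 0.1272)


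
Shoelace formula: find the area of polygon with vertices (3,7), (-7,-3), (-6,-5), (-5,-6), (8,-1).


sum(xi*y_{i+1}) = 3*(-3) - 7*(-5) - 6*(-6) - 5*(-1) + 8*7 = 123
sum(yi*x_{i+1}) = 7*(-7) - 3*(-6) - 5*(-5) - 6*8 - 1*3 = -57
Area = |123 + 57|/2 = 180/2 = 90.0000

90.0000 sq units


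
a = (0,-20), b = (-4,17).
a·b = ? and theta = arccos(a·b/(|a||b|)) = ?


a·b = 0*(-4) - 20*17 = 0 - 340 = -340
|a| = sqrt(0+400) = 20.0000
|b| = sqrt(16+289) = 17.4642
cos(theta) = -340/(sqrt(400)*sqrt(305)) = -340/sqrt(122000) = -0.973417
theta = arccos(-340/sqrt(122000)) = 166.7595 degrees

a·b = -340, theta = 166.7595 deg


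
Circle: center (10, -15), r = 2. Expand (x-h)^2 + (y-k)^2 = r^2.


(x-10)^2 + (y+ 15)^2 = 2^2
D = -2h = -20, E = -2k = 30
F = h^2+k^2-r^2 = 100+225-4 = 321

x^2 + y^2 - 20x + 30y + 321 = 0


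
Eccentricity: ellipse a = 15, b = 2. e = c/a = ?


c = sqrt(225-4) = sqrt(221) = 14.8661
e = c/a = sqrt(221)/15 = 0.9911

e = 0.9911


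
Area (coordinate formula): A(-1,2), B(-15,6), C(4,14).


-1*(6-14) = 8
-15*(14-2) = -180
4*(2-6) = -16
sum = -188
Area = |-188|/2 = 94.0000

94.0000 sq units


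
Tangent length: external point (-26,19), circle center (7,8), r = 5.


d = sqrt((-26-7)^2 + (19-8)^2) = sqrt(1089+121) = 34.7851
L = sqrt(1210.0000 - 25) = sqrt(1185.0000) = 34.4238

34.4238


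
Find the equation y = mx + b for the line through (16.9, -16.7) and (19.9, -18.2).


m = (-1.5)/(3.0) = -0.5000
b = y1 - m*x1 = -16.7 - (-1.5*16.9)/(3.0) = -16.7 + 8.4500 = -8.2500

y = -0.5000x - 8.2500


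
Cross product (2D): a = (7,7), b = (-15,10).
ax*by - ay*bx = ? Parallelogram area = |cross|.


cross = 7*10 - 7*(-15) = 70 + 105 = 175
Parallelogram area = |175| = 175

cross = 175, parallelogram area = 175


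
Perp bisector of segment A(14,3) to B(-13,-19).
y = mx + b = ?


Midpoint = (0.5, -8)
Slope of AB = dy/dx = -22/(-27) = 0.8148
Perp slope = -dx/dy = -27/22 = -1.2273
b = My - (perp slope)*Mx = -8 + (-27*0.5)/(-22) = -8 + 0.6136 = -7.3864

y = -1.2273x - 7.3864


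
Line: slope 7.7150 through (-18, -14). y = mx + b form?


y + 14 = 7.7150(x + 18)
y = 7.7150x - 14 - 7.7150*(-18)
y = 7.7150x + 124.8700

y = 7.7150x + 124.8700


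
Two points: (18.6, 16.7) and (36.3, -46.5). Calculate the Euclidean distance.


dx = 36.3 - 18.6 = 17.7
dy = -46.5 - 16.7 = -63.2
d = sqrt(313.29 + 3994.24) = sqrt(4307.53) = 65.6318

65.6318


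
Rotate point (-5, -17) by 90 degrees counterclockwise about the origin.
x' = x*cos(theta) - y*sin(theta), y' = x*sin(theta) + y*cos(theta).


cos(90) = 0, sin(90) = 1
x' = -5*0 + 17*1 = 17
y' = -5*1 - 17*0 = -5

(17, -5)


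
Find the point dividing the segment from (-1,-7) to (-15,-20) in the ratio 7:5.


Px = (7*(-15) + 5*(-1))/12 = -110/12 = -9.1667
Py = (7*(-20) + 5*(-7))/12 = -175/12 = -14.5833

P = (-9.1667, -14.5833)


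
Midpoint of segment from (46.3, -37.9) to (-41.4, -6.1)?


Mx = (46.3 - 41.4)/2 = 4.9/2 = 2.4500
My = (-37.9 - 6.1)/2 = -44.0/2 = -22.0000

(2.4500, -22.0000)


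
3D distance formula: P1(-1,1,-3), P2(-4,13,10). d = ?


dx=-3, dy=12, dz=13
d = sqrt(9+144+169) = sqrt(322) = 17.9444

17.9444


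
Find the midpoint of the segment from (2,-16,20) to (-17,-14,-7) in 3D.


Mx = (2- 17)/2 = -7.5000
My = (-16- 14)/2 = -15.0000
Mz = (20- 7)/2 = 6.5000

M = (-7.5000, -15.0000, 6.5000)


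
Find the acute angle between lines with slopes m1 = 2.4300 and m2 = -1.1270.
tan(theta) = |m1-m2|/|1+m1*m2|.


m1-m2 = 3.557
1+m1*m2 = -1.73861
tan(theta) = |3.557/(-1.73861)| = 2.045887
theta = arctan(|3.557/(-1.73861)|) = 63.9513 degrees (acute angle)

63.9513 degrees


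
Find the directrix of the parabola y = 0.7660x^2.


a = 0.7660
1/(4a) = 0.3264
directrix: y = -0.3264 = -0.3264

y = -0.3264


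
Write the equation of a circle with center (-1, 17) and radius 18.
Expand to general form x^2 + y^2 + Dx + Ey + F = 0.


(x+ 1)^2 + (y-17)^2 = 18^2
D = -2h = 2, E = -2k = -34
F = h^2+k^2-r^2 = 1+289-324 = -34

x^2 + y^2 + 2x - 34y - 34 = 0


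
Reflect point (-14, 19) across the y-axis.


Reflection rule for y-axis: (-x, y)
(-14, 19) -> (14, 19)

(14, 19)


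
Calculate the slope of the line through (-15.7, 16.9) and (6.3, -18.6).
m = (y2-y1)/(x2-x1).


dy = -18.6 - 16.9 = -35.5
dx = 6.3 + 15.7 = 22.0
m = -35.5/22.0 = -1.6136

m = -1.6136


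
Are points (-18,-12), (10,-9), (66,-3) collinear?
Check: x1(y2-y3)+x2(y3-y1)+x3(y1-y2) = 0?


-18*(-9+ 3) + 10*(-3+ 12) + 66*(-12+ 9)
= 108 + 90 - 198 = 0

Yes, collinear (determinant = 0)


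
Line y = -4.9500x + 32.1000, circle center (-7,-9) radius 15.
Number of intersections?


Substitute y = -4.9500x + 32.1000: (x+ 7)^2 + (-4.9500x+32.1000+ 9)^2 = 225
Expand to Ax^2 + Bx + C = 0, where b-k = 41.1
A = 1+m^2 = 25.5025
B = 2(m(b-k) - h) = 2(-4.9500*41.1 + 7) = -392.89
C = h^2 + (b-k)^2 - r^2 = 49 + 1689.21 - 225 = 1513.21
disc = B^2-4AC = 154362.5521 - 154362.5521 = 0
disc = 0

1 intersection point (tangent)


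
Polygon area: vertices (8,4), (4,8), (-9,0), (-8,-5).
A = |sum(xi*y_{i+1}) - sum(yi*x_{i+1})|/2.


sum(xi*y_{i+1}) = 8*8 + 4*0 - 9*(-5) - 8*4 = 77
sum(yi*x_{i+1}) = 4*4 + 8*(-9) + 0*(-8) - 5*8 = -96
Area = |77 + 96|/2 = 173/2 = 86.5000

86.5000 sq units


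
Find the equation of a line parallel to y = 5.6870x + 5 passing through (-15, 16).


Parallel lines have equal slopes.
m2 = 5.6870
b2 = 16 - 5.6870*(-15) = 101.3050

y = 5.6870x + 101.3050


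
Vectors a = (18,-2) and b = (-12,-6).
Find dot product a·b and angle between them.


a·b = 18*(-12) - 2*(-6) = -216 + 12 = -204
|a| = sqrt(324+4) = 18.1108
|b| = sqrt(144+36) = 13.4164
cos(theta) = -204/(sqrt(328)*sqrt(180)) = -204/sqrt(59040) = -0.839570
theta = arccos(-204/sqrt(59040)) = 147.0948 degrees

a·b = -204, theta = 147.0948 deg


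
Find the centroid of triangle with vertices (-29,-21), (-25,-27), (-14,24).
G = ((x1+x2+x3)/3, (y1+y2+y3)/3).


Gx = (-29- 25- 14)/3 = -68/3 = -22.6667
Gy = (-21- 27+24)/3 = -24/3 = -8.0000

G = (-22.6667, -8.0000)


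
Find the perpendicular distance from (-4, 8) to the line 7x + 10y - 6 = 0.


|7*(-4) + 10*8 - 6| = |46| = 46
sqrt(49 + 100) = sqrt(149) = 12.2066
d = 46/sqrt(149) = 3.7685

3.7685


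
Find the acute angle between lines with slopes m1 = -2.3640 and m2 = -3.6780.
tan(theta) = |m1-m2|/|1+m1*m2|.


m1-m2 = 1.314
1+m1*m2 = 9.694792
tan(theta) = |1.314/9.694792| = 0.135537
theta = arctan(|1.314/9.694792|) = 7.7186 degrees (acute angle)

7.7186 degrees


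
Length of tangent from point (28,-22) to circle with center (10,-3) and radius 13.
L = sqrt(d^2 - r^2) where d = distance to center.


d = sqrt((28-10)^2 + (-22+ 3)^2) = sqrt(324+361) = 26.1725
L = sqrt(685.0000 - 169) = sqrt(516.0000) = 22.7156

22.7156


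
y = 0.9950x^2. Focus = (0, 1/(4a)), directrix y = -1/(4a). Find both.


a = 0.9950
1/(4a) = 0.2513
Focus = (0, 0.2513)
Directrix: y = -0.2513

Focus = (0, 0.2513), Directrix: y = -0.2513


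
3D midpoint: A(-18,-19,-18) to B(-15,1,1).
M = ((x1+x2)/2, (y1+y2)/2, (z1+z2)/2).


Mx = (-18- 15)/2 = -16.5000
My = (-19+1)/2 = -9.0000
Mz = (-18+1)/2 = -8.5000

M = (-16.5000, -9.0000, -8.5000)


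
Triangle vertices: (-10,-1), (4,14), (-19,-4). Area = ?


-10*(14+ 4) = -180
4*(-4+ 1) = -12
-19*(-1-14) = 285
sum = 93
Area = |93|/2 = 46.5000

46.5000 sq units


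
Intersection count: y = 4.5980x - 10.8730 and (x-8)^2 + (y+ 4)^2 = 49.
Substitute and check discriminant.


Substitute y = 4.5980x - 10.8730: (x-8)^2 + (4.5980x- 10.8730+ 4)^2 = 49
Expand to Ax^2 + Bx + C = 0, where b-k = -6.873
A = 1+m^2 = 22.141604
B = 2(m(b-k) - h) = 2(4.5980*(-6.873) - 8) = -79.204108
C = h^2 + (b-k)^2 - r^2 = 64 + 47.238129 - 49 = 62.238129
disc = B^2-4AC = 6273.2907 - 5512.2080 = 761.0827
disc > 0

2 intersection points


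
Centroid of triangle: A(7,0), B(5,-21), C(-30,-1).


Gx = (7+5- 30)/3 = -18/3 = -6.0000
Gy = (0- 21- 1)/3 = -22/3 = -7.3333

G = (-6.0000, -7.3333)


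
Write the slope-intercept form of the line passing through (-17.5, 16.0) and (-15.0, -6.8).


m = (-22.8)/(2.5) = -9.1200
b = y1 - m*x1 = 16.0 - (-22.8*(-17.5))/(2.5) = 16.0 - 159.6000 = -143.6000

y = -9.1200x - 143.6000


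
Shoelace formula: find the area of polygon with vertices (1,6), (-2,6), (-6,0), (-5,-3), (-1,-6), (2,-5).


sum(xi*y_{i+1}) = 1*6 - 2*0 - 6*(-3) - 5*(-6) - 1*(-5) + 2*6 = 71
sum(yi*x_{i+1}) = 6*(-2) + 6*(-6) + 0*(-5) - 3*(-1) - 6*2 - 5*1 = -62
Area = |71 + 62|/2 = 133/2 = 66.5000

66.5000 sq units


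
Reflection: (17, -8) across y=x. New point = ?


Reflection rule for y=x: (y, x)
(17, -8) -> (-8, 17)

(-8, 17)


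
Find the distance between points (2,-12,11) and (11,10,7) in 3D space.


dx=9, dy=22, dz=-4
d = sqrt(81+484+16) = sqrt(581) = 24.1039

24.1039


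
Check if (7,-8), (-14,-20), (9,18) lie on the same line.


7*(-20-18) - 14*(18+ 8) + 9*(-8+ 20)
= -266 - 364 + 108 = -522

No, not collinear (determinant = -522)


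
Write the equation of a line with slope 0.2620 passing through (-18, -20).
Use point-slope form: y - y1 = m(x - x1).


y + 20 = 0.2620(x + 18)
y = 0.2620x - 20 - 0.2620*(-18)
y = 0.2620x - 15.2840

y = 0.2620x - 15.2840


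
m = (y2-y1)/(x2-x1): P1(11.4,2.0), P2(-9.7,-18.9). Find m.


dy = -18.9 - 2.0 = -20.9
dx = -9.7 - 11.4 = -21.1
m = -20.9/(-21.1) = 0.9905

m = 0.9905


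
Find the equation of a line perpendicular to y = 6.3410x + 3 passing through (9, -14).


Perpendicular slope = -1/m1 = -1/6.3410 = -0.1577
b2 = y0 - m2*x0 = -14 + 9/6.3410 = -14 + 1.4193 = -12.5807

y = -0.1577x - 12.5807


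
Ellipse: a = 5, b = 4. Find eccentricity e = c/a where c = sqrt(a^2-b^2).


c = sqrt(25-16) = sqrt(9) = 3.0000
e = c/a = 3/5 = 0.6000

e = 0.6000


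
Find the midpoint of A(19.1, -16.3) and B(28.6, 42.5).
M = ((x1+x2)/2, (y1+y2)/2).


Mx = (19.1 + 28.6)/2 = 47.7/2 = 23.8500
My = (-16.3 + 42.5)/2 = 26.2/2 = 13.1000

(23.8500, 13.1000)


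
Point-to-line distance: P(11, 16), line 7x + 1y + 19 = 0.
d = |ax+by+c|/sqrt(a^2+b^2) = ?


|7*11 + 1*16 + 19| = |112| = 112
sqrt(49 + 1) = sqrt(50) = 7.0711
d = 112/sqrt(50) = 15.8392

15.8392


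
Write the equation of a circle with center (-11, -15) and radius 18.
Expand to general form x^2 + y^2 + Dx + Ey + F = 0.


(x+ 11)^2 + (y+ 15)^2 = 18^2
D = -2h = 22, E = -2k = 30
F = h^2+k^2-r^2 = 121+225-324 = 22

x^2 + y^2 + 22x + 30y + 22 = 0


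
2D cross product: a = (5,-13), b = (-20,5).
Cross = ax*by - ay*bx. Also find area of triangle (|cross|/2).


cross = 5*5 + 13*(-20) = 25 - 260 = -235
Triangle area = |-235|/2 = 235/2 = 117.5000

cross = -235, triangle area = 117.5000


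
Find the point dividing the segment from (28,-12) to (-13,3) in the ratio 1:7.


Px = (1*(-13) + 7*28)/8 = 183/8 = 22.8750
Py = (1*3 + 7*(-12))/8 = -81/8 = -10.1250

P = (22.8750, -10.1250)


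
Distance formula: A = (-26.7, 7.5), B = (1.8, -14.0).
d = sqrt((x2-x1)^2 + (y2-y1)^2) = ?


dx = 1.8 + 26.7 = 28.5
dy = -14.0 - 7.5 = -21.5
d = sqrt(812.25 + 462.25) = sqrt(1274.5) = 35.7001

35.7001
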